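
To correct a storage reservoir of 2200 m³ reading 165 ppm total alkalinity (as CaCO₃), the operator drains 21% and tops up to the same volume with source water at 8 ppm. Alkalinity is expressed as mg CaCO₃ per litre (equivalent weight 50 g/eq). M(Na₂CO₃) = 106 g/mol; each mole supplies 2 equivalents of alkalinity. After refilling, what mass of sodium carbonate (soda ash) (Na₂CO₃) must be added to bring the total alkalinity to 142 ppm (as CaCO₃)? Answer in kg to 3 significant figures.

23.3 kg

Volume: 2200 m³ = 2,200,000 L.
After draining 21% and refilling: 165 × 0.79 + 8 × 0.21 = 132.03 ppm.
Deficit to target: 142 − 132.03 = 9.97 mg/L.
As CaCO₃: 9.97 mg/L × 2,200,000 L = 21,930 g; ÷ 50 g/eq ÷ 2 = 219.3 mol Na₂CO₃.
Mass: 219.3 × 106 = 23,250 g.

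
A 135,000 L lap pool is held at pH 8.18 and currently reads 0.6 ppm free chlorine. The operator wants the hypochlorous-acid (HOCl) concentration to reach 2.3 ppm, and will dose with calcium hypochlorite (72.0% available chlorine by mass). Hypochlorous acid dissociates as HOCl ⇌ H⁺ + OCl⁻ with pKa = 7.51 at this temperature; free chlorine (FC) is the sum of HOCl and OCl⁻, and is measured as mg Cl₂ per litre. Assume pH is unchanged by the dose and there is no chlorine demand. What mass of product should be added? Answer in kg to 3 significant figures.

[OCl⁻]/[HOCl] = 10^(pH − pKa) = 10^(8.18 − 7.51) = 4.677; fraction as HOCl = 1/(1 + 4.677) = 0.1761.
Free chlorine required for 2.3 ppm HOCl: 2.3 / 0.1761 = 13.06 ppm.
FC to add: 13.06 − 0.6 = 12.46 mg/L as Cl₂.
Cl₂ equivalent: 12.46 mg/L × 135,000 L = 1682 g.
Product at 72.0% available Cl: 1682 / 0.72 = 2336 g.

2.34 kg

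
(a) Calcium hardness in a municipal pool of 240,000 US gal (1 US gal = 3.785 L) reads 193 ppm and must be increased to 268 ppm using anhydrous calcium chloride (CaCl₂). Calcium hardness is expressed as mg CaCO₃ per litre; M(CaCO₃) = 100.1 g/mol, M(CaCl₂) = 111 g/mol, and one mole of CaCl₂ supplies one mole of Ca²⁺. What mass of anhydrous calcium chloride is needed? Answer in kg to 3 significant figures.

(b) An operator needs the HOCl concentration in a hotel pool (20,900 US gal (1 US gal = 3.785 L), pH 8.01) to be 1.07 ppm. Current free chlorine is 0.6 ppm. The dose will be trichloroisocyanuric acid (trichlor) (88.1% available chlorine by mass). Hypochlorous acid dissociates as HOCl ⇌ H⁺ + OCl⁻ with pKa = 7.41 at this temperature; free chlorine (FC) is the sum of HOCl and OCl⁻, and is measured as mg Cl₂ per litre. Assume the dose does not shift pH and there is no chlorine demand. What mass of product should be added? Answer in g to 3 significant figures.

(a) 75.5 kg; (b) 425 g

(a) Volume: 240,000 US gal × 3.785 L/gal = 908,400 L.
(a) Hardness to add: (268 − 193) = 75 mg/L as CaCO₃ × 908,400 L = 68,130 g as CaCO₃.
(a) Moles of Ca²⁺ (1 mol Ca²⁺ ≡ 1 mol CaCO₃): 68,130 / 100.1 g/mol = 680.6 mol.
(a) Mass of CaCl₂: 680.6 × 111 = 75,550 g.

(b) Volume: 20,900 US gal × 3.785 L/gal = 79,106 L.
(b) [OCl⁻]/[HOCl] = 10^(pH − pKa) = 10^(8.01 − 7.41) = 3.981; fraction as HOCl = 1/(1 + 3.981) = 0.2008.
(b) Free chlorine required for 1.07 ppm HOCl: 1.07 / 0.2008 = 5.33 ppm.
(b) FC to add: 5.33 − 0.6 = 4.73 mg/L as Cl₂.
(b) Cl₂ equivalent: 4.73 mg/L × 79,106 L = 374.2 g.
(b) Product at 88.1% available Cl: 374.2 / 0.881 = 424.7 g.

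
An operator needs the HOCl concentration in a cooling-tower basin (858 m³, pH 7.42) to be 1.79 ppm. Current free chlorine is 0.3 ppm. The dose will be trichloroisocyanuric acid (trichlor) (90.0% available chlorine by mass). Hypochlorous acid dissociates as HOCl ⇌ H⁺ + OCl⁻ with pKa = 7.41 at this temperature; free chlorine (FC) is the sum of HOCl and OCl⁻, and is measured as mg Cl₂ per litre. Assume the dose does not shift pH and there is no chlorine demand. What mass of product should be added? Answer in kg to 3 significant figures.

3.17 kg

Volume: 858 m³ = 858,000 L.
[OCl⁻]/[HOCl] = 10^(pH − pKa) = 10^(7.42 − 7.41) = 1.023; fraction as HOCl = 1/(1 + 1.023) = 0.4942.
Free chlorine required for 1.79 ppm HOCl: 1.79 / 0.4942 = 3.622 ppm.
FC to add: 3.622 − 0.3 = 3.322 mg/L as Cl₂.
Cl₂ equivalent: 3.322 mg/L × 858,000 L = 2850 g.
Product at 90.0% available Cl: 2850 / 0.9 = 3167 g.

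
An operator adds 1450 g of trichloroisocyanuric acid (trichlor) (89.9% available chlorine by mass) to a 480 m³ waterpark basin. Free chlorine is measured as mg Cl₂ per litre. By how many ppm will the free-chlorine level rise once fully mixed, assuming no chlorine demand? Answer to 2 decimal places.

Volume: 480 m³ = 480,000 L.
Available chlorine delivered: 1450 g × 0.899 = 1304 g as Cl₂.
Concentration rise: 1304 g / 480,000 L = 2.716 mg/L = 2.72 ppm.

2.72 ppm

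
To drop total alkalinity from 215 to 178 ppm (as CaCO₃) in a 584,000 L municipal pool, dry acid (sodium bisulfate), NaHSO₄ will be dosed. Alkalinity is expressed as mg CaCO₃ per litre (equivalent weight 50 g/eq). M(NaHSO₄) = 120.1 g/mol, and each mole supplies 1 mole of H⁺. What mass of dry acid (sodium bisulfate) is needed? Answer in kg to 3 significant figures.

51.9 kg

Alkalinity to neutralize: (215 − 178) = 37 mg/L as CaCO₃ × 584,000 L = 21,610 g as CaCO₃.
Equivalents of H⁺ required: 21,610 ÷ 50 g/eq = 432.2 eq = 432.2 mol NaHSO₄.
Mass of NaHSO₄: 432.2 × 120.1 = 51,900 g.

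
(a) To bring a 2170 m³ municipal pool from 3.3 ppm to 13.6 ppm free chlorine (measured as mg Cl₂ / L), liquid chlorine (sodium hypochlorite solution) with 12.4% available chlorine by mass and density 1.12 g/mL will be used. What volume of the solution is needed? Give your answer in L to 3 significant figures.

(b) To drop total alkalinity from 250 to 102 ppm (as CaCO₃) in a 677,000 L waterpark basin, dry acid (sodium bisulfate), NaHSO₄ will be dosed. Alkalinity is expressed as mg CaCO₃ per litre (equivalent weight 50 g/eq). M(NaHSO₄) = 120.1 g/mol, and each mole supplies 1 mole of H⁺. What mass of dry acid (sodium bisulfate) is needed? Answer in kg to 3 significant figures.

(a) Volume: 2170 m³ = 2,170,000 L.
(a) Chlorine deficit: 13.6 − 3.3 = 10.3 ppm = 10.3 mg/L as Cl₂.
(a) Cl₂ equivalent needed: 10.3 mg/L × 2,170,000 L = 22,350,000 mg = 22,350 g.
(a) Product at 12.4% available chlorine: 22,350 / 0.124 = 180,200 g.
(a) Volume at density 1.12 g/mL: 180,200 g ÷ 1.12 g/mL = 160,900 mL.

(b) Alkalinity to neutralize: (250 − 102) = 148 mg/L as CaCO₃ × 677,000 L = 100,200 g as CaCO₃.
(b) Equivalents of H⁺ required: 100,200 ÷ 50 g/eq = 2004 eq = 2004 mol NaHSO₄.
(b) Mass of NaHSO₄: 2004 × 120.1 = 240,700 g.

(a) 161 L; (b) 241 kg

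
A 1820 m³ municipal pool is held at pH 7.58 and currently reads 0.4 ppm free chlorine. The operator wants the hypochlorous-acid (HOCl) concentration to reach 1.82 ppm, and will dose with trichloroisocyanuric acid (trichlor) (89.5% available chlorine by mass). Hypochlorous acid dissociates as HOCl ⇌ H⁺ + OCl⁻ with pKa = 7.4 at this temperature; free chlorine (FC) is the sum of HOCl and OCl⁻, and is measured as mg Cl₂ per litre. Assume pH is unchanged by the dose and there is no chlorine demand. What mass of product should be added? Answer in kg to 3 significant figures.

8.49 kg

Volume: 1820 m³ = 1,820,000 L.
[OCl⁻]/[HOCl] = 10^(pH − pKa) = 10^(7.58 − 7.4) = 1.514; fraction as HOCl = 1/(1 + 1.514) = 0.3978.
Free chlorine required for 1.82 ppm HOCl: 1.82 / 0.3978 = 4.575 ppm.
FC to add: 4.575 − 0.4 = 4.175 mg/L as Cl₂.
Cl₂ equivalent: 4.175 mg/L × 1,820,000 L = 7598 g.
Product at 89.5% available Cl: 7598 / 0.895 = 8489 g.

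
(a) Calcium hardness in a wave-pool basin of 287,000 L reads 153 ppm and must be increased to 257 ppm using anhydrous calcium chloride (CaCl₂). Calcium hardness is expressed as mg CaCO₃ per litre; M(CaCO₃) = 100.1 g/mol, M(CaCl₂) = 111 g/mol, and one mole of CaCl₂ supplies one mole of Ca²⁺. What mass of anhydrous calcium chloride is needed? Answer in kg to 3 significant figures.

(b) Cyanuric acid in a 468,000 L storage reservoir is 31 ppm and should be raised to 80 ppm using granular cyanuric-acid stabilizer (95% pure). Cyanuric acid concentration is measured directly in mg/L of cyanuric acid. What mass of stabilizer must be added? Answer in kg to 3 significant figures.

(a) 33.1 kg; (b) 24.1 kg

(a) Hardness to add: (257 − 153) = 104 mg/L as CaCO₃ × 287,000 L = 29,850 g as CaCO₃.
(a) Moles of Ca²⁺ (1 mol Ca²⁺ ≡ 1 mol CaCO₃): 29,850 / 100.1 g/mol = 298.2 mol.
(a) Mass of CaCl₂: 298.2 × 111 = 33,100 g.

(b) CYA to add: (80 − 31) = 49 mg/L × 468,000 L = 22,930 g cyanuric acid.
(b) At 95% purity: 22,930 / 0.95 = 24,140 g product.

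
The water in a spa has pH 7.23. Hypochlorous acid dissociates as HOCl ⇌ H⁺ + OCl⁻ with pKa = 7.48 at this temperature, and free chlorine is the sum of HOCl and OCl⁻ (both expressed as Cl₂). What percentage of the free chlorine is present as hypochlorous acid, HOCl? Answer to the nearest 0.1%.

[OCl⁻]/[HOCl] = 10^(pH − pKa) = 10^(7.23 − 7.48) = 10^-0.25 = 0.5623.
Fraction as HOCl = 1 / (1 + 0.5623) = 0.6401.

64.0%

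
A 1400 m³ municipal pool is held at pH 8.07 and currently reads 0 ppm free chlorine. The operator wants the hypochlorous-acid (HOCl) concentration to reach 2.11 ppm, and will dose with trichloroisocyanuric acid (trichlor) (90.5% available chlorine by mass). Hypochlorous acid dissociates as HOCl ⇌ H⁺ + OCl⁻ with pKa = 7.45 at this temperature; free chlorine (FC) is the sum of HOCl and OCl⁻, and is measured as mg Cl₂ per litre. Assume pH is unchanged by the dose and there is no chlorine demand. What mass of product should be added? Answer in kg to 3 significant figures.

16.9 kg

Volume: 1400 m³ = 1,400,000 L.
[OCl⁻]/[HOCl] = 10^(pH − pKa) = 10^(8.07 − 7.45) = 4.169; fraction as HOCl = 1/(1 + 4.169) = 0.1935.
Free chlorine required for 2.11 ppm HOCl: 2.11 / 0.1935 = 10.91 ppm.
FC to add: 10.91 − 0 = 10.91 mg/L as Cl₂.
Cl₂ equivalent: 10.91 mg/L × 1,400,000 L = 15,270 g.
Product at 90.5% available Cl: 15,270 / 0.905 = 16,870 g.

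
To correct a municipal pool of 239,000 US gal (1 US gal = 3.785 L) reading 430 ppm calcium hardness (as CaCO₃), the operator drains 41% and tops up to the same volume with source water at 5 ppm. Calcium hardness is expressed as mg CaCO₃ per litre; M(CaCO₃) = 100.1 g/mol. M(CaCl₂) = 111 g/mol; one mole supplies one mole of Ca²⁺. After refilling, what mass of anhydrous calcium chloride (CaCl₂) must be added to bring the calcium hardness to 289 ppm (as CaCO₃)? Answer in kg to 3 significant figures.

33.4 kg

Volume: 239,000 US gal × 3.785 L/gal = 904,615 L.
After draining 41% and refilling: 430 × 0.59 + 5 × 0.41 = 255.75 ppm.
Deficit to target: 289 − 255.75 = 33.25 mg/L.
As CaCO₃: 33.25 mg/L × 904,615 L = 30,080 g; ÷ 100.1 = 300.5 mol Ca²⁺.
Mass: 300.5 × 111 = 33,350 g.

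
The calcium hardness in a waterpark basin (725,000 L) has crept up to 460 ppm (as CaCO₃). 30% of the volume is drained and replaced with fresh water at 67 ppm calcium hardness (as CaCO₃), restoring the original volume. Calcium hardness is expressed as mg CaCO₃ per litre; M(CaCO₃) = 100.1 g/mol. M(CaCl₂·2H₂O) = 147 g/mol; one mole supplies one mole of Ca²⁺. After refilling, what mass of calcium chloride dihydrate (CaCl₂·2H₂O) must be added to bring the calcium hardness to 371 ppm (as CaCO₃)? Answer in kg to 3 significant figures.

30.8 kg

After draining 30% and refilling: 460 × 0.70 + 67 × 0.30 = 342.1 ppm.
Deficit to target: 371 − 342.1 = 28.9 mg/L.
As CaCO₃: 28.9 mg/L × 725,000 L = 20,950 g; ÷ 100.1 = 209.3 mol Ca²⁺.
Mass: 209.3 × 147 = 30,770 g.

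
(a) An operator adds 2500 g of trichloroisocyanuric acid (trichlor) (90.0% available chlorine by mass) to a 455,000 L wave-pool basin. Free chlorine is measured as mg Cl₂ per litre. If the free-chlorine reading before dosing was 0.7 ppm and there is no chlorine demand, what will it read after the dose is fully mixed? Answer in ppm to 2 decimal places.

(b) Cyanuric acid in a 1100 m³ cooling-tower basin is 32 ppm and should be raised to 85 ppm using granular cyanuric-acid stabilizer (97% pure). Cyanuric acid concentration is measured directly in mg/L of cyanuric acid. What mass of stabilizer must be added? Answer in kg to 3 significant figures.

(a) Available chlorine delivered: 2500 g × 0.9 = 2250 g as Cl₂.
(a) Concentration rise: 2250 g / 455,000 L = 4.945 mg/L = 4.95 ppm.
(a) Final FC: 0.7 + 4.95 = 5.65 ppm.

(b) Volume: 1100 m³ = 1,100,000 L.
(b) CYA to add: (85 − 32) = 53 mg/L × 1,100,000 L = 58,300 g cyanuric acid.
(b) At 97% purity: 58,300 / 0.97 = 60,100 g product.

(a) 5.65 ppm; (b) 60.1 kg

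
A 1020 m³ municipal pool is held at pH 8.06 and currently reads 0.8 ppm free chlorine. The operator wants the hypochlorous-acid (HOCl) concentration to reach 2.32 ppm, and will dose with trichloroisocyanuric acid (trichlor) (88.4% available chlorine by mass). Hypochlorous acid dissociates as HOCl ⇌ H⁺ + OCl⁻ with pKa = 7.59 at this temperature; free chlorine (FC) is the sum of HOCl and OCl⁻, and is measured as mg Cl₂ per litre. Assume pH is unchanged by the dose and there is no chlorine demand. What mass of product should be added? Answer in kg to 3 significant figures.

9.65 kg

Volume: 1020 m³ = 1,020,000 L.
[OCl⁻]/[HOCl] = 10^(pH − pKa) = 10^(8.06 − 7.59) = 2.951; fraction as HOCl = 1/(1 + 2.951) = 0.2531.
Free chlorine required for 2.32 ppm HOCl: 2.32 / 0.2531 = 9.167 ppm.
FC to add: 9.167 − 0.8 = 8.367 mg/L as Cl₂.
Cl₂ equivalent: 8.367 mg/L × 1,020,000 L = 8534 g.
Product at 88.4% available Cl: 8534 / 0.884 = 9654 g.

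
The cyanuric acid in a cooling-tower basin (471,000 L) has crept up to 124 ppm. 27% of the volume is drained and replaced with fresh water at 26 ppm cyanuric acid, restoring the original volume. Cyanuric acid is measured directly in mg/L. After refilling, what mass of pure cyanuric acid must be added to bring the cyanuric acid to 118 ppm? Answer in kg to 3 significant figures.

After draining 27% and refilling: 124 × 0.73 + 26 × 0.27 = 97.54 ppm.
Deficit to target: 118 − 97.54 = 20.46 mg/L.
Mass: 20.46 mg/L × 471,000 L = 9637 g cyanuric acid.

9.64 kg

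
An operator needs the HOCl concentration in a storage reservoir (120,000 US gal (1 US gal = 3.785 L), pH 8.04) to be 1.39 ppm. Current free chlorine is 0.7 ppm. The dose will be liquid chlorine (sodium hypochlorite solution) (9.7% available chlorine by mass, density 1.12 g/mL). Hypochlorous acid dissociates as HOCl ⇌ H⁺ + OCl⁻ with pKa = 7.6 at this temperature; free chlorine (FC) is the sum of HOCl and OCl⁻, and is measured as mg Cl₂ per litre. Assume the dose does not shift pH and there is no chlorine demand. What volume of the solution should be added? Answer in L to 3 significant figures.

Volume: 120,000 US gal × 3.785 L/gal = 454,200 L.
[OCl⁻]/[HOCl] = 10^(pH − pKa) = 10^(8.04 − 7.6) = 2.754; fraction as HOCl = 1/(1 + 2.754) = 0.2664.
Free chlorine required for 1.39 ppm HOCl: 1.39 / 0.2664 = 5.218 ppm.
FC to add: 5.218 − 0.7 = 4.518 mg/L as Cl₂.
Cl₂ equivalent: 4.518 mg/L × 454,200 L = 2052 g.
Product at 9.7% available Cl: 2052 / 0.097 = 21,160 g.
Volume: 21,160 g ÷ 1.12 g/mL = 18,890 mL.

18.9 L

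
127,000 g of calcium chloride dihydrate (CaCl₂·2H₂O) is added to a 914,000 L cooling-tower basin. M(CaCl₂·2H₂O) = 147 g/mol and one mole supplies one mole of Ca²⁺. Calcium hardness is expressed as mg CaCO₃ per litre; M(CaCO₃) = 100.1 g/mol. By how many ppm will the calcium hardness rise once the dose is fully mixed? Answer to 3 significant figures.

94.6 ppm

Moles of Ca²⁺: 127,000 g ÷ 147 g/mol = 863.9 mol.
As CaCO₃: 863.9 mol × 100.1 g/mol = 86,480 g.
Rise: 86,480 g / 914,000 L × 1000 = 94.62 mg/L.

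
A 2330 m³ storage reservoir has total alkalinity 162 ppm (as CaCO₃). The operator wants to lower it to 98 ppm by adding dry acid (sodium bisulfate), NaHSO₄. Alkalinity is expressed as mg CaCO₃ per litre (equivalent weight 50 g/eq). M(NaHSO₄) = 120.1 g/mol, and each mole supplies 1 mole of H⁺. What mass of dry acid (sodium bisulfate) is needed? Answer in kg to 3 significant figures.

Volume: 2330 m³ = 2,330,000 L.
Alkalinity to neutralize: (162 − 98) = 64 mg/L as CaCO₃ × 2,330,000 L = 149,100 g as CaCO₃.
Equivalents of H⁺ required: 149,100 ÷ 50 g/eq = 2982 eq = 2982 mol NaHSO₄.
Mass of NaHSO₄: 2982 × 120.1 = 358,200 g.

358 kg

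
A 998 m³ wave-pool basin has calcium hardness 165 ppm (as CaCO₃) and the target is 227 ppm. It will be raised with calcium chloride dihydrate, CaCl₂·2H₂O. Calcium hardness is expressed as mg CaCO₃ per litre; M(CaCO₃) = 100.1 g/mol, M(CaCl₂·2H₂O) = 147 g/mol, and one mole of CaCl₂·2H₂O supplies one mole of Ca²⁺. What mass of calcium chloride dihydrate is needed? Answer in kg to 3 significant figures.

90.9 kg

Volume: 998 m³ = 998,000 L.
Hardness to add: (227 − 165) = 62 mg/L as CaCO₃ × 998,000 L = 61,880 g as CaCO₃.
Moles of Ca²⁺ (1 mol Ca²⁺ ≡ 1 mol CaCO₃): 61,880 / 100.1 g/mol = 618.1 mol.
Mass of CaCl₂·2H₂O: 618.1 × 147 = 90,870 g.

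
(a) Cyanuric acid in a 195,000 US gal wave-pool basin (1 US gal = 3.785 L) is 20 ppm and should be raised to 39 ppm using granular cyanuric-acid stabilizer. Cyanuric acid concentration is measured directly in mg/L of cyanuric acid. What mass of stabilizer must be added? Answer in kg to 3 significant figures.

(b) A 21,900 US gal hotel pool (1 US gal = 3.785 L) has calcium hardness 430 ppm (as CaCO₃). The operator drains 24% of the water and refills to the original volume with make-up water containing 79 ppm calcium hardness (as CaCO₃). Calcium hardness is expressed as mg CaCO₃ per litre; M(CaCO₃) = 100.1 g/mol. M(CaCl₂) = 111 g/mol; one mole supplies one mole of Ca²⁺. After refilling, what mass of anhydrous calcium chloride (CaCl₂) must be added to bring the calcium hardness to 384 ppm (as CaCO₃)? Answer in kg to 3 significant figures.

(a) 14.0 kg; (b) 3.51 kg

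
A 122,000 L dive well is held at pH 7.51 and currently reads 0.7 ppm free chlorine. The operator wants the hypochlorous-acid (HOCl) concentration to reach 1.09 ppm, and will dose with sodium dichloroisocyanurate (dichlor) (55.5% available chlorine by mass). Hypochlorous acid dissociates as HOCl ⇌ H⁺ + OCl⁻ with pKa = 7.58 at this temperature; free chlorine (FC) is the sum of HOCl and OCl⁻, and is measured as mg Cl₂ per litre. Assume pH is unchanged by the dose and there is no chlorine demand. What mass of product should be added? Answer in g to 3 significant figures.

290 g

[OCl⁻]/[HOCl] = 10^(pH − pKa) = 10^(7.51 − 7.58) = 0.8511; fraction as HOCl = 1/(1 + 0.8511) = 0.5402.
Free chlorine required for 1.09 ppm HOCl: 1.09 / 0.5402 = 2.018 ppm.
FC to add: 2.018 − 0.7 = 1.318 mg/L as Cl₂.
Cl₂ equivalent: 1.318 mg/L × 122,000 L = 160.8 g.
Product at 55.5% available Cl: 160.8 / 0.555 = 289.7 g.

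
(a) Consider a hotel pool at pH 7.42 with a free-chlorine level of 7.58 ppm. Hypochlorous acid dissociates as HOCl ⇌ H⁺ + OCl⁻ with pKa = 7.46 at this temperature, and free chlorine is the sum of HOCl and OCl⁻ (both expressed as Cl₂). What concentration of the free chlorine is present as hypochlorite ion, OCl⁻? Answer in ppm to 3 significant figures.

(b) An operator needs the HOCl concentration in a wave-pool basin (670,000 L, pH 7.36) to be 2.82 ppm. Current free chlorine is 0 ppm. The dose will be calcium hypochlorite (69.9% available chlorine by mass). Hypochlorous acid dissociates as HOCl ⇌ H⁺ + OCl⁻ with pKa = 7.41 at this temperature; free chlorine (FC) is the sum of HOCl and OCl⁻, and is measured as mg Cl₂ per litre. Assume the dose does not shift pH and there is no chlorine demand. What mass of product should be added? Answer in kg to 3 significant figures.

(a) [OCl⁻]/[HOCl] = 10^(pH − pKa) = 10^(7.42 − 7.46) = 10^-0.04 = 0.912.
(a) Fraction as HOCl = 1 / (1 + 0.912) = 0.523.
(a) OCl⁻ = (1 − 0.523) × 7.58 ppm = 3.616 ppm.

(b) [OCl⁻]/[HOCl] = 10^(pH − pKa) = 10^(7.36 − 7.41) = 0.8913; fraction as HOCl = 1/(1 + 0.8913) = 0.5288.
(b) Free chlorine required for 2.82 ppm HOCl: 2.82 / 0.5288 = 5.333 ppm.
(b) FC to add: 5.333 − 0 = 5.333 mg/L as Cl₂.
(b) Cl₂ equivalent: 5.333 mg/L × 670,000 L = 3573 g.
(b) Product at 69.9% available Cl: 3573 / 0.699 = 5112 g.

(a) 3.62 ppm; (b) 5.11 kg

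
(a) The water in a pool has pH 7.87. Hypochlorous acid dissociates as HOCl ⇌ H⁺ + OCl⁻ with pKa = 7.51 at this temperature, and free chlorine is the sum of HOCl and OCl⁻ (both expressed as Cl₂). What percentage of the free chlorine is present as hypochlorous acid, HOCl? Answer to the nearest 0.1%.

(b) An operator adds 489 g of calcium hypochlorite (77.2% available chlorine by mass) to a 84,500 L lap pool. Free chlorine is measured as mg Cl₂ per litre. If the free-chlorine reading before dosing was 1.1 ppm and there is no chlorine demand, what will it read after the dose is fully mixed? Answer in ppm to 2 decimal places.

(a) [OCl⁻]/[HOCl] = 10^(pH − pKa) = 10^(7.87 − 7.51) = 10^0.36 = 2.291.
(a) Fraction as HOCl = 1 / (1 + 2.291) = 0.3039.

(b) Available chlorine delivered: 489 g × 0.772 = 377.5 g as Cl₂.
(b) Concentration rise: 377.5 g / 84,500 L = 4.468 mg/L = 4.47 ppm.
(b) Final FC: 1.1 + 4.47 = 5.57 ppm.

(a) 30.4%; (b) 5.57 ppm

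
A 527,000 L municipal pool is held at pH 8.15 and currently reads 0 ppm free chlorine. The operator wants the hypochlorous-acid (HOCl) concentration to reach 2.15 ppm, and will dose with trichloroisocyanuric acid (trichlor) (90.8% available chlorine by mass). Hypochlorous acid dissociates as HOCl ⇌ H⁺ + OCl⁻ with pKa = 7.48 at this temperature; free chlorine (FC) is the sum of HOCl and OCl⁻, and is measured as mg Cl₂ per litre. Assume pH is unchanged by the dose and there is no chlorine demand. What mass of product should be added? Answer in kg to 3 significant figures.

[OCl⁻]/[HOCl] = 10^(pH − pKa) = 10^(8.15 − 7.48) = 4.677; fraction as HOCl = 1/(1 + 4.677) = 0.1761.
Free chlorine required for 2.15 ppm HOCl: 2.15 / 0.1761 = 12.21 ppm.
FC to add: 12.21 − 0 = 12.21 mg/L as Cl₂.
Cl₂ equivalent: 12.21 mg/L × 527,000 L = 6433 g.
Product at 90.8% available Cl: 6433 / 0.908 = 7084 g.

7.08 kg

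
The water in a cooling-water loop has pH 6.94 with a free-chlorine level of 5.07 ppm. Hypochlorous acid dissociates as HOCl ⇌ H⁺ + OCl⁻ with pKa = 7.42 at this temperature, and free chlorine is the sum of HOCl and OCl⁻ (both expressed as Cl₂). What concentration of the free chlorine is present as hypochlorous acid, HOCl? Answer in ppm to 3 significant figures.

3.81 ppm

[OCl⁻]/[HOCl] = 10^(pH − pKa) = 10^(6.94 − 7.42) = 10^-0.48 = 0.3311.
Fraction as HOCl = 1 / (1 + 0.3311) = 0.7512.
HOCl = 0.7512 × 5.07 ppm = 3.809 ppm.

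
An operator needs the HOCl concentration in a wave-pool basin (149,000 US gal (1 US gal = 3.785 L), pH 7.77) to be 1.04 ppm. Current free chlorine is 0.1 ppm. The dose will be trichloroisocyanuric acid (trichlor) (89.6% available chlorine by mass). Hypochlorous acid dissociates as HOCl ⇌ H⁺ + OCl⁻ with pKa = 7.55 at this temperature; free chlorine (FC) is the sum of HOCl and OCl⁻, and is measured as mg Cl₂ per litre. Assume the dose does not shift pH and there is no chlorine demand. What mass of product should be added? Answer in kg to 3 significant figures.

1.68 kg

Volume: 149,000 US gal × 3.785 L/gal = 563,965 L.
[OCl⁻]/[HOCl] = 10^(pH − pKa) = 10^(7.77 − 7.55) = 1.66; fraction as HOCl = 1/(1 + 1.66) = 0.376.
Free chlorine required for 1.04 ppm HOCl: 1.04 / 0.376 = 2.766 ppm.
FC to add: 2.766 − 0.1 = 2.666 mg/L as Cl₂.
Cl₂ equivalent: 2.666 mg/L × 563,965 L = 1504 g.
Product at 89.6% available Cl: 1504 / 0.896 = 1678 g.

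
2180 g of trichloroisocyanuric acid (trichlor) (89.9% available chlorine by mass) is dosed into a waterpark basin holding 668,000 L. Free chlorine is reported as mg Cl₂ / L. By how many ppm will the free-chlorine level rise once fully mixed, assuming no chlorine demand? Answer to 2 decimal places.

Available chlorine delivered: 2180 g × 0.899 = 1960 g as Cl₂.
Concentration rise: 1960 g / 668,000 L = 2.934 mg/L = 2.93 ppm.

2.93 ppm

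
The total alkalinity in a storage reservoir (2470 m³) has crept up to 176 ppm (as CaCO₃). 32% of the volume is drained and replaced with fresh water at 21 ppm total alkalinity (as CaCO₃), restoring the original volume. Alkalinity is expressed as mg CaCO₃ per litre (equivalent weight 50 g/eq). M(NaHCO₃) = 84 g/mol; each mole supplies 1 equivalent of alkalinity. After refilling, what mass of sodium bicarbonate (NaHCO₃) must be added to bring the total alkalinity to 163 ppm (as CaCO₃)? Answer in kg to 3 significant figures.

Volume: 2470 m³ = 2,470,000 L.
After draining 32% and refilling: 176 × 0.68 + 21 × 0.32 = 126.4 ppm.
Deficit to target: 163 − 126.4 = 36.6 mg/L.
As CaCO₃: 36.6 mg/L × 2,470,000 L = 90,400 g; ÷ 50 g/eq ÷ 1 = 1808 mol NaHCO₃.
Mass: 1808 × 84 = 151,900 g.

152 kg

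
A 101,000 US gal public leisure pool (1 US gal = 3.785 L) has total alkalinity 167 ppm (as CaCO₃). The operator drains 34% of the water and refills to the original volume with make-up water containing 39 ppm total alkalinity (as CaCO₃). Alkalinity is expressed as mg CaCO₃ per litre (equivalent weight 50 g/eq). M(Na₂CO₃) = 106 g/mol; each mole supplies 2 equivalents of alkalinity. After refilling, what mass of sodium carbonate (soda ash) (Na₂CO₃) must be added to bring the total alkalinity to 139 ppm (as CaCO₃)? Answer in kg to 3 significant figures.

6.29 kg

Volume: 101,000 US gal × 3.785 L/gal = 382,285 L.
After draining 34% and refilling: 167 × 0.66 + 39 × 0.34 = 123.48 ppm.
Deficit to target: 139 − 123.48 = 15.52 mg/L.
As CaCO₃: 15.52 mg/L × 382,285 L = 5933 g; ÷ 50 g/eq ÷ 2 = 59.33 mol Na₂CO₃.
Mass: 59.33 × 106 = 6289 g.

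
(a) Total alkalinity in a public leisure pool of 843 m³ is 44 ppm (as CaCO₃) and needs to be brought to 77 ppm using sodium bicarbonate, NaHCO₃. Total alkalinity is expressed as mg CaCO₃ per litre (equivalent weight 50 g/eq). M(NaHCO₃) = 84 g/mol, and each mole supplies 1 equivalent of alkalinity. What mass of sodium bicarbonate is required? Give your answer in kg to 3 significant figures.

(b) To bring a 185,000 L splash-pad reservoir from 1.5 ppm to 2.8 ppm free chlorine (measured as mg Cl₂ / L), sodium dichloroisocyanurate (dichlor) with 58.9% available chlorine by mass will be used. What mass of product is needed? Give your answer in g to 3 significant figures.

(a) 46.7 kg; (b) 408 g

(a) Volume: 843 m³ = 843,000 L.
(a) Alkalinity to add: (77 − 44) = 33 mg/L as CaCO₃ × 843,000 L = 27,820 g as CaCO₃.
(a) Equivalents: 27,820 g ÷ 50 g/eq = 556.4 eq.
(a) NaHCO₃ supplies 1 eq per mole → 556.4 mol.
(a) Mass: 556.4 mol × 84 g/mol = 46,740 g.

(b) Chlorine deficit: 2.8 − 1.5 = 1.3 ppm = 1.3 mg/L as Cl₂.
(b) Cl₂ equivalent needed: 1.3 mg/L × 185,000 L = 240,500 mg = 240.5 g.
(b) Product at 58.9% available chlorine: 240.5 / 0.589 = 408.3 g.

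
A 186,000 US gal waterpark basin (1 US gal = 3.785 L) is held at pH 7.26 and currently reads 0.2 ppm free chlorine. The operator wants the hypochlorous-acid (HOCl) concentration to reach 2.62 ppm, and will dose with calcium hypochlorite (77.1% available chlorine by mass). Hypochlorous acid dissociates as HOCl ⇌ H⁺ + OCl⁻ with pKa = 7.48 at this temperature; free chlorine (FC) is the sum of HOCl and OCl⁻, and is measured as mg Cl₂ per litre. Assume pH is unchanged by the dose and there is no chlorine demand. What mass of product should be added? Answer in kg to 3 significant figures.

3.65 kg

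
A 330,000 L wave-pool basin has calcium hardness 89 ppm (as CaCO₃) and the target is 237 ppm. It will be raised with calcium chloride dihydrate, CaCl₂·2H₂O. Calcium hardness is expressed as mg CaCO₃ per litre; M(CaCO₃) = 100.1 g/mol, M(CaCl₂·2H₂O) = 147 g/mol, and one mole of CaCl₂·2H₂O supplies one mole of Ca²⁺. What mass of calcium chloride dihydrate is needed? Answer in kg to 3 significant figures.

71.7 kg

Hardness to add: (237 − 89) = 148 mg/L as CaCO₃ × 330,000 L = 48,840 g as CaCO₃.
Moles of Ca²⁺ (1 mol Ca²⁺ ≡ 1 mol CaCO₃): 48,840 / 100.1 g/mol = 487.9 mol.
Mass of CaCl₂·2H₂O: 487.9 × 147 = 71,720 g.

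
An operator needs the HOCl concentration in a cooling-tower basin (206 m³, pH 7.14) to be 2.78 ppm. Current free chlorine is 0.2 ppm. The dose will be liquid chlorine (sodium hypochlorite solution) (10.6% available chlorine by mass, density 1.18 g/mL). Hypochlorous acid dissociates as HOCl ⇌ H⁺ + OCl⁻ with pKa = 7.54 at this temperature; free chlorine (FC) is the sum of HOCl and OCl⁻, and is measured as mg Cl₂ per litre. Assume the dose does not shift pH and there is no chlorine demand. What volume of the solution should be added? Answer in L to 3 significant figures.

6.07 L

Volume: 206 m³ = 206,000 L.
[OCl⁻]/[HOCl] = 10^(pH − pKa) = 10^(7.14 − 7.54) = 0.3981; fraction as HOCl = 1/(1 + 0.3981) = 0.7153.
Free chlorine required for 2.78 ppm HOCl: 2.78 / 0.7153 = 3.887 ppm.
FC to add: 3.887 − 0.2 = 3.687 mg/L as Cl₂.
Cl₂ equivalent: 3.687 mg/L × 206,000 L = 759.5 g.
Product at 10.6% available Cl: 759.5 / 0.106 = 7165 g.
Volume: 7165 g ÷ 1.18 g/mL = 6072 mL.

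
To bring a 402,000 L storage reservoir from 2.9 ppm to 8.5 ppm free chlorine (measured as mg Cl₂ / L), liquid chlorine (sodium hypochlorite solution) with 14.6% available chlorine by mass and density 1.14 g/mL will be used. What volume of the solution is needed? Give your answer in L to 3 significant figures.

Chlorine deficit: 8.5 − 2.9 = 5.6 ppm = 5.6 mg/L as Cl₂.
Cl₂ equivalent needed: 5.6 mg/L × 402,000 L = 2,251,000 mg = 2251 g.
Product at 14.6% available chlorine: 2251 / 0.146 = 15,420 g.
Volume at density 1.14 g/mL: 15,420 g ÷ 1.14 g/mL = 13,530 mL.

13.5 L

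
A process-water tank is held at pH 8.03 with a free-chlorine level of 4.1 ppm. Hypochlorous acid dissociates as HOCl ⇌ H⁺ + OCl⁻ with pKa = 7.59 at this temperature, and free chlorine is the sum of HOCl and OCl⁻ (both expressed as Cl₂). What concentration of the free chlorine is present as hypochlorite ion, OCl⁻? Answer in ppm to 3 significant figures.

[OCl⁻]/[HOCl] = 10^(pH − pKa) = 10^(8.03 − 7.59) = 10^0.44 = 2.754.
Fraction as HOCl = 1 / (1 + 2.754) = 0.2664.
OCl⁻ = (1 − 0.2664) × 4.1 ppm = 3.008 ppm.

3.01 ppm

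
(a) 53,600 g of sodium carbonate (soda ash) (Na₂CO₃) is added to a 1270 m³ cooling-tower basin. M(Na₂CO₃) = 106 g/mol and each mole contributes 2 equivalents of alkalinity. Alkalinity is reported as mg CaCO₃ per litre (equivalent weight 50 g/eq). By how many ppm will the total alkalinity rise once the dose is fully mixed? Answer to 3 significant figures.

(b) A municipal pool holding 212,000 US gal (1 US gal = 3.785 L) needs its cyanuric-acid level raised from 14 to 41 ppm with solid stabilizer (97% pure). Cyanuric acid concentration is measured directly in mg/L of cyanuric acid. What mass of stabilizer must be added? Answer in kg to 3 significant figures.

(a) Volume: 1270 m³ = 1,270,000 L.
(a) Moles of Na₂CO₃: 53,600 g ÷ 106 g/mol = 505.7 mol → 1011 eq of alkalinity.
(a) As CaCO₃: 1011 eq × 50 g/eq = 50,570 g.
(a) Rise: 50,570 g / 1,270,000 L × 1000 = 39.82 mg/L.

(b) Volume: 212,000 US gal × 3.785 L/gal = 802,420 L.
(b) CYA to add: (41 − 14) = 27 mg/L × 802,420 L = 21,670 g cyanuric acid.
(b) At 97% purity: 21,670 / 0.97 = 22,340 g product.

(a) 39.8 ppm; (b) 22.3 kg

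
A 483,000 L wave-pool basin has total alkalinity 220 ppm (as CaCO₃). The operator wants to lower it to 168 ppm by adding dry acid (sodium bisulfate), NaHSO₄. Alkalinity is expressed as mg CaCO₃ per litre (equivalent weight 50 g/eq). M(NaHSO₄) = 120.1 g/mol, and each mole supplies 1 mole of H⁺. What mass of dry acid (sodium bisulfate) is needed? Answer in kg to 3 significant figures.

60.3 kg

Alkalinity to neutralize: (220 − 168) = 52 mg/L as CaCO₃ × 483,000 L = 25,120 g as CaCO₃.
Equivalents of H⁺ required: 25,120 ÷ 50 g/eq = 502.3 eq = 502.3 mol NaHSO₄.
Mass of NaHSO₄: 502.3 × 120.1 = 60,330 g.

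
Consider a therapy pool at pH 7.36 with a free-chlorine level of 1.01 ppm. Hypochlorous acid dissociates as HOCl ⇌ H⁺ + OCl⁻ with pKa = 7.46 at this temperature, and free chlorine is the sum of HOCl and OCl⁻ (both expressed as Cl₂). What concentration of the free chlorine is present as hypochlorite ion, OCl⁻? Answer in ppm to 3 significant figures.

[OCl⁻]/[HOCl] = 10^(pH − pKa) = 10^(7.36 − 7.46) = 10^-0.10 = 0.7943.
Fraction as HOCl = 1 / (1 + 0.7943) = 0.5573.
OCl⁻ = (1 − 0.5573) × 1.01 ppm = 0.4471 ppm.

0.447 ppm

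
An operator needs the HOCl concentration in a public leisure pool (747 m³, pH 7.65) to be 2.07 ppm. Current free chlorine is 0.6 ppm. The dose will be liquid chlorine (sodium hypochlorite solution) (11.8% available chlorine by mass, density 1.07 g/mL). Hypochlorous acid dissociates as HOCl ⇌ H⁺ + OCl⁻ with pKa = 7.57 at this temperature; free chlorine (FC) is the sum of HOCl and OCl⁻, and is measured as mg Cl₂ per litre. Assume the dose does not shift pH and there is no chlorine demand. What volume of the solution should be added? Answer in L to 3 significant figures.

Volume: 747 m³ = 747,000 L.
[OCl⁻]/[HOCl] = 10^(pH − pKa) = 10^(7.65 − 7.57) = 1.202; fraction as HOCl = 1/(1 + 1.202) = 0.4541.
Free chlorine required for 2.07 ppm HOCl: 2.07 / 0.4541 = 4.559 ppm.
FC to add: 4.559 − 0.6 = 3.959 mg/L as Cl₂.
Cl₂ equivalent: 3.959 mg/L × 747,000 L = 2957 g.
Product at 11.8% available Cl: 2957 / 0.118 = 25,060 g.
Volume: 25,060 g ÷ 1.07 g/mL = 23,420 mL.

23.4 L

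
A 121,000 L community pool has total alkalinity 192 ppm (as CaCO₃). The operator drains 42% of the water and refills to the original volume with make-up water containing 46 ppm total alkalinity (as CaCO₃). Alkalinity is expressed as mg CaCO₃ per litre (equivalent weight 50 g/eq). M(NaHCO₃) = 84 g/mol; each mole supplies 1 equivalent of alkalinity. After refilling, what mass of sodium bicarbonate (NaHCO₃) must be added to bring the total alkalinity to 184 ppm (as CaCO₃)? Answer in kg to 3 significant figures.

10.8 kg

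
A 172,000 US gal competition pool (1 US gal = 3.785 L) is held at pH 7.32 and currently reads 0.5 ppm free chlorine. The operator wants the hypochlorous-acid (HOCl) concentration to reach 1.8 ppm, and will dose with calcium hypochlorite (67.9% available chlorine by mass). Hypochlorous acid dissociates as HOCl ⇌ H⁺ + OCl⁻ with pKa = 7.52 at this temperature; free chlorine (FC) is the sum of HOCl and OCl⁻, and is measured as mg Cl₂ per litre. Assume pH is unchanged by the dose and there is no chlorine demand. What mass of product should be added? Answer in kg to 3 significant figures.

2.34 kg

Volume: 172,000 US gal × 3.785 L/gal = 651,020 L.
[OCl⁻]/[HOCl] = 10^(pH − pKa) = 10^(7.32 − 7.52) = 0.631; fraction as HOCl = 1/(1 + 0.631) = 0.6131.
Free chlorine required for 1.8 ppm HOCl: 1.8 / 0.6131 = 2.936 ppm.
FC to add: 2.936 − 0.5 = 2.436 mg/L as Cl₂.
Cl₂ equivalent: 2.436 mg/L × 651,020 L = 1586 g.
Product at 67.9% available Cl: 1586 / 0.679 = 2335 g.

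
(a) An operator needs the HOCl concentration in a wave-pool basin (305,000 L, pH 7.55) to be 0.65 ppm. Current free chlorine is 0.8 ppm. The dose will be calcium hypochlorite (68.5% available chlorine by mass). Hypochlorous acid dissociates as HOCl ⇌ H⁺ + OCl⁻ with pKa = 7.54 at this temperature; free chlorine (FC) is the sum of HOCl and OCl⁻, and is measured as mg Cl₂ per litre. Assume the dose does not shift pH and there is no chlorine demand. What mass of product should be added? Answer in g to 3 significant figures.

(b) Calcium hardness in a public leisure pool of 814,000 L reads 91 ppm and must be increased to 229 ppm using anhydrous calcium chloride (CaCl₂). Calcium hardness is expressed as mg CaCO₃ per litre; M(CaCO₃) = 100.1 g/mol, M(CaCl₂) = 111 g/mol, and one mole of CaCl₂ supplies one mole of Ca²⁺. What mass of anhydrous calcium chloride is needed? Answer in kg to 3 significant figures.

(a) 229 g; (b) 125 kg

(a) [OCl⁻]/[HOCl] = 10^(pH − pKa) = 10^(7.55 − 7.54) = 1.023; fraction as HOCl = 1/(1 + 1.023) = 0.4942.
(a) Free chlorine required for 0.65 ppm HOCl: 0.65 / 0.4942 = 1.315 ppm.
(a) FC to add: 1.315 − 0.8 = 0.5151 mg/L as Cl₂.
(a) Cl₂ equivalent: 0.5151 mg/L × 305,000 L = 157.1 g.
(a) Product at 68.5% available Cl: 157.1 / 0.685 = 229.4 g.

(b) Hardness to add: (229 − 91) = 138 mg/L as CaCO₃ × 814,000 L = 112,300 g as CaCO₃.
(b) Moles of Ca²⁺ (1 mol Ca²⁺ ≡ 1 mol CaCO₃): 112,300 / 100.1 g/mol = 1122 mol.
(b) Mass of CaCl₂: 1122 × 111 = 124,600 g.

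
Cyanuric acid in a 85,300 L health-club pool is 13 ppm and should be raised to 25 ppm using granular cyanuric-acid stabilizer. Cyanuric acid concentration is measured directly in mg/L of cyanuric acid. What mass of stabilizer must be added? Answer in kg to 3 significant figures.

1.02 kg

CYA to add: (25 − 13) = 12 mg/L × 85,300 L = 1024 g cyanuric acid.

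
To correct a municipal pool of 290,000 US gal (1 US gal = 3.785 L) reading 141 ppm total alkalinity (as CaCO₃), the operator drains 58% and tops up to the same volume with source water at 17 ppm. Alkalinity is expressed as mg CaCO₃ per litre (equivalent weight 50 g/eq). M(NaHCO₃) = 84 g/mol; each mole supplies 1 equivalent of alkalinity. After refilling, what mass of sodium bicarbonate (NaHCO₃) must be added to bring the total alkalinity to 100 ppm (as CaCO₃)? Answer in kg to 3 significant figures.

Volume: 290,000 US gal × 3.785 L/gal = 1,097,650 L.
After draining 58% and refilling: 141 × 0.42 + 17 × 0.58 = 69.08 ppm.
Deficit to target: 100 − 69.08 = 30.92 mg/L.
As CaCO₃: 30.92 mg/L × 1,097,650 L = 33,940 g; ÷ 50 g/eq ÷ 1 = 678.8 mol NaHCO₃.
Mass: 678.8 × 84 = 57,020 g.

57.0 kg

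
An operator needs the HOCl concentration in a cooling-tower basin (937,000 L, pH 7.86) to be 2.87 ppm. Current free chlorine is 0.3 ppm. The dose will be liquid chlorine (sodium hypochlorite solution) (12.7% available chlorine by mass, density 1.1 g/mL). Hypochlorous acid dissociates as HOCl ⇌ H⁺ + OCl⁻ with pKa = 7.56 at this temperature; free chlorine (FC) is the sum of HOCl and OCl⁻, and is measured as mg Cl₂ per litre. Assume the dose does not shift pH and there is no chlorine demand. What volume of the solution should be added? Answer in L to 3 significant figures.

55.6 L

[OCl⁻]/[HOCl] = 10^(pH − pKa) = 10^(7.86 − 7.56) = 1.995; fraction as HOCl = 1/(1 + 1.995) = 0.3339.
Free chlorine required for 2.87 ppm HOCl: 2.87 / 0.3339 = 8.596 ppm.
FC to add: 8.596 − 0.3 = 8.296 mg/L as Cl₂.
Cl₂ equivalent: 8.296 mg/L × 937,000 L = 7774 g.
Product at 12.7% available Cl: 7774 / 0.127 = 61,210 g.
Volume: 61,210 g ÷ 1.1 g/mL = 55,650 mL.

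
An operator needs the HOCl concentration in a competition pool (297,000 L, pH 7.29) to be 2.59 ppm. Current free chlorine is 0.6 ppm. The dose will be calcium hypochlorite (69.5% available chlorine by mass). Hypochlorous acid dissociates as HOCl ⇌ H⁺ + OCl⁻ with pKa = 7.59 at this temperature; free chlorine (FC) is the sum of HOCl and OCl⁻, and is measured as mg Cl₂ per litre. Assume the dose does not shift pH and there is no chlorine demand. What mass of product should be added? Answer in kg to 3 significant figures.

1.41 kg

[OCl⁻]/[HOCl] = 10^(pH − pKa) = 10^(7.29 − 7.59) = 0.5012; fraction as HOCl = 1/(1 + 0.5012) = 0.6661.
Free chlorine required for 2.59 ppm HOCl: 2.59 / 0.6661 = 3.888 ppm.
FC to add: 3.888 − 0.6 = 3.288 mg/L as Cl₂.
Cl₂ equivalent: 3.288 mg/L × 297,000 L = 976.6 g.
Product at 69.5% available Cl: 976.6 / 0.695 = 1405 g.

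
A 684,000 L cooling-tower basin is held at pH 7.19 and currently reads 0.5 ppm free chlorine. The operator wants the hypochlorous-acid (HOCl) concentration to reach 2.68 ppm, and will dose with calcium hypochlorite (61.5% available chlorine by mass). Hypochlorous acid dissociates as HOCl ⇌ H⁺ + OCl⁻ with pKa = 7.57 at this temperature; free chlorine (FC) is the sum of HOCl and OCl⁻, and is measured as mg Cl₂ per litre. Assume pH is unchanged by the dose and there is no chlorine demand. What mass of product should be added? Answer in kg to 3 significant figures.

3.67 kg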